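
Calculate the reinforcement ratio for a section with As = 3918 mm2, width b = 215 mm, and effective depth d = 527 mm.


rho = As / (b * d)
= 3918 / (215 * 527)
= 0.0346

0.0346


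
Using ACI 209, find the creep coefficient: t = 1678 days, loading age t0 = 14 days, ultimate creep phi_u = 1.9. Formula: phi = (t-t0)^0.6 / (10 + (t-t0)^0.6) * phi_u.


dt = 1678 - 14 = 1664
phi = 1664^0.6 / (10 + 1664^0.6) * 1.9
= 1.701

1.701


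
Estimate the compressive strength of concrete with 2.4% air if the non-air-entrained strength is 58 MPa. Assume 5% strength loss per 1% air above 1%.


Strength loss = (2.4 - 1) * 5 = 7.0%
f'c = 58 * (1 - 7.0/100)
= 53.94 MPa

53.94


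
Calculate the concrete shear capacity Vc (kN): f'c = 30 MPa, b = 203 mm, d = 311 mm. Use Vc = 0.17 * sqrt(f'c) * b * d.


Vc = 0.17 * sqrt(30) * 203 * 311 / 1000
= 58.78 kN

58.78


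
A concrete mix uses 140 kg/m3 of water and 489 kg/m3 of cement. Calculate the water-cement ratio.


w/c = water / cement
w/c = 140 / 489 = 0.286

0.286


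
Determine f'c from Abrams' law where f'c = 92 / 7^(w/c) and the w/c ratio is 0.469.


f'c = 92 / 7^0.469
= 92 / 2.491
= 36.93 MPa

36.93


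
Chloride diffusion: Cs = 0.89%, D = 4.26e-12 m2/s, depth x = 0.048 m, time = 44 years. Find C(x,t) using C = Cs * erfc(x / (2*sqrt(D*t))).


t_seconds = 44 * 365.25 * 24 * 3600 = 1388534400.0 s
arg = 0.048 / (2 * sqrt(4.26e-12 * 1388534400.0))
= 0.3121
erfc(0.3121) = 0.659
C = 0.89 * 0.659 = 0.5865%

0.5865


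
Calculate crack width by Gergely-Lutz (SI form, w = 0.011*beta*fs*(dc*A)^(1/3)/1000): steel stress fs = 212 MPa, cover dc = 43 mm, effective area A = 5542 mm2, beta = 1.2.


w = 0.011 * beta * fs * (dc * A)^(1/3) / 1000
= 0.011 * 1.2 * 212 * (43 * 5542)^(1/3) / 1000
= 0.173 mm

0.173


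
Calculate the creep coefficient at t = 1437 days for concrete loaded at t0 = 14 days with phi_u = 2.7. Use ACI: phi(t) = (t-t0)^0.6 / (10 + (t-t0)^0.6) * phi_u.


dt = 1437 - 14 = 1423
phi = 1423^0.6 / (10 + 1423^0.6) * 2.7
= 2.393

2.393


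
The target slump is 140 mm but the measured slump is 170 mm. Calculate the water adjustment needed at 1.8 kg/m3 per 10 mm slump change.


Difference = 140 - 170 = -30 mm
Water adjustment = -30 * 1.8 / 10 = -5.4 kg/m3

-5.4


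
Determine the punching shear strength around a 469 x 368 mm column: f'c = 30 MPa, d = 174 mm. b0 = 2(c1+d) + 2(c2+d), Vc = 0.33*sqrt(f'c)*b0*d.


b0 = 2*(469 + 174) + 2*(368 + 174) = 2370 mm
Vc = 0.33 * sqrt(30) * 2370 * 174 / 1000
= 745.37 kN

745.37


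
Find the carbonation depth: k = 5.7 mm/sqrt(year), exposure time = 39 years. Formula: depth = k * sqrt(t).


depth = k * sqrt(t)
= 5.7 * sqrt(39)
= 35.6 mm

35.6


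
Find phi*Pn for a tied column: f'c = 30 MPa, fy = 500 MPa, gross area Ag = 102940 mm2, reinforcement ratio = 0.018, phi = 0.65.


Ast = rho * Ag = 0.018 * 102940 = 1852.92 mm2
phi*Pn = 0.65 * 0.80 * (0.85 * 30 * (102940 - 1852.92) + 500 * 1852.92) / 1000
= 1822.17 kN

1822.17


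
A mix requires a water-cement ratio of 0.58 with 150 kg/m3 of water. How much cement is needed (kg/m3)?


Cement = water / (w/c)
= 150 / 0.58
= 258.6 kg/m3

258.6


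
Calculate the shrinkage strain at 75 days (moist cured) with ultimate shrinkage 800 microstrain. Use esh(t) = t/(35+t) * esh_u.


esh(75) = 75 / (35 + 75) * 800
= 75 / 110 * 800
= 545.5 microstrain

545.5


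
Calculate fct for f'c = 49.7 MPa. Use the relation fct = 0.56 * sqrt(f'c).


fct = 0.56 * sqrt(49.7)
= 0.56 * 7.05
= 3.948 MPa

3.948


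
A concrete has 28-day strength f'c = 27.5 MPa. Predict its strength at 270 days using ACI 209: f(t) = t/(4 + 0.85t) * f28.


f(270) = 270 / (4 + 0.85 * 270) * 27.5
= 270 / 233.5 * 27.5
= 31.8 MPa

31.8


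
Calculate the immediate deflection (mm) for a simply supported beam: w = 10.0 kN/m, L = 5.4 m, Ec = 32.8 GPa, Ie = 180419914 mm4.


Convert: L = 5.4 m = 5400 mm, Ec = 32.8 GPa = 32800 MPa
delta = 5 * 10.0 * 5400^4 / (384 * 32800 * 180419914)
= 18.71 mm

18.71


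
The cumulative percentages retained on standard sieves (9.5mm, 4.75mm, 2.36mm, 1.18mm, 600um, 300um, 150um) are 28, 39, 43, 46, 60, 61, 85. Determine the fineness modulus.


FM = sum(cumulative % retained) / 100
= 362 / 100
= 3.62

3.62


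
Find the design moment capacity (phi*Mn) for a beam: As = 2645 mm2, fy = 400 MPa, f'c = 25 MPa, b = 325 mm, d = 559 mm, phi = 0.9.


a = As * fy / (0.85 * f'c * b)
= 2645 * 400 / (0.85 * 25 * 325)
= 153.1946 mm
Mn = As * fy * (d - a/2) / 10^6
= 510.3821 kN-m
phi*Mn = 0.9 * 510.3821 = 459.34 kN-m

459.34


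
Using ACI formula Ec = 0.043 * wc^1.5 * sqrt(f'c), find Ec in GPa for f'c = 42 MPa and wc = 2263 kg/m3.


Ec = 0.043 * 2263^1.5 * sqrt(42) / 1000
= 30.0 GPa

30.0


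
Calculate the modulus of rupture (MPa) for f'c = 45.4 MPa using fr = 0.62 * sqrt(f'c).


fr = 0.62 * sqrt(45.4)
= 4.178 MPa

4.178


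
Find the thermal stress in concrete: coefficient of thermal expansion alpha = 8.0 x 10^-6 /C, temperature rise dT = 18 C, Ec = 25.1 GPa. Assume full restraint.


sigma = alpha * dT * Ec
= 8.0e-6 * 18 * 25.1 * 1000
= 3.614 MPa

3.614


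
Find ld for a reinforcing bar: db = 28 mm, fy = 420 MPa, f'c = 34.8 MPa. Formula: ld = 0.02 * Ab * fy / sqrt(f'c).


Ab = pi * 28^2 / 4 = 615.752 mm2
ld = 0.02 * 615.752 * 420 / sqrt(34.8)
= 876.8 mm

876.8


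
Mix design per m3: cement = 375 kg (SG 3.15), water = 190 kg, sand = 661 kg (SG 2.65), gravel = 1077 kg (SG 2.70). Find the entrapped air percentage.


Vol cement = 375 / (3.15 * 1000) = 0.119048 m3
Vol water = 190 / 1000 = 0.19 m3
Vol sand = 661 / (2.65 * 1000) = 0.249434 m3
Vol gravel = 1077 / (2.70 * 1000) = 0.398889 m3
Total solid + water volume = 0.95737 m3
Air = (1 - 0.95737) * 100 = 4.26%

4.26


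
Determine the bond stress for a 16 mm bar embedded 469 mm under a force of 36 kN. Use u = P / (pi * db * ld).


u = P / (pi * db * ld)
= 36 * 1000 / (pi * 16 * 469)
= 1.527 MPa

1.527


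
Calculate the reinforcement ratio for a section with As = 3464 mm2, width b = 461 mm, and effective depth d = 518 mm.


rho = As / (b * d)
= 3464 / (461 * 518)
= 0.0145

0.0145


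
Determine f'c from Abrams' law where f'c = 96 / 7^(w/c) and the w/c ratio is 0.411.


f'c = 96 / 7^0.411
= 96 / 2.225
= 43.15 MPa

43.15


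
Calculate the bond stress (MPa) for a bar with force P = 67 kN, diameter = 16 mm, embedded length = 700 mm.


u = P / (pi * db * ld)
= 67 * 1000 / (pi * 16 * 700)
= 1.904 MPa

1.904


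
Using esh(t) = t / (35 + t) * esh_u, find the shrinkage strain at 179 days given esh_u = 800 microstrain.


esh(179) = 179 / (35 + 179) * 800
= 179 / 214 * 800
= 669.2 microstrain

669.2


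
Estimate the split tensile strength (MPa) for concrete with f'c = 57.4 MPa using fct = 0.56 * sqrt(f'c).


fct = 0.56 * sqrt(57.4)
= 0.56 * 7.576
= 4.243 MPa

4.243


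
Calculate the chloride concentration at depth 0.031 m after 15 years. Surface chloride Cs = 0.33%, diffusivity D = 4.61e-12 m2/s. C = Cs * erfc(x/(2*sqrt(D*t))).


t_seconds = 15 * 365.25 * 24 * 3600 = 473364000.0 s
arg = 0.031 / (2 * sqrt(4.61e-12 * 473364000.0))
= 0.3318
erfc(0.3318) = 0.6389
C = 0.33 * 0.6389 = 0.2108%

0.2108


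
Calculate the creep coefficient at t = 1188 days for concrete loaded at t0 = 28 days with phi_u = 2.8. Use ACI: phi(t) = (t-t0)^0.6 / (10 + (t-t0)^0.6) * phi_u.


dt = 1188 - 28 = 1160
phi = 1160^0.6 / (10 + 1160^0.6) * 2.8
= 2.445

2.445


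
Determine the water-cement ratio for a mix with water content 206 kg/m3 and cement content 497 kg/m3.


w/c = water / cement
w/c = 206 / 497 = 0.414

0.414


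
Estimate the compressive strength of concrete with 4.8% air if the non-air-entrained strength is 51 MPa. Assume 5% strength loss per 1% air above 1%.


Strength loss = (4.8 - 1) * 5 = 19.0%
f'c = 51 * (1 - 19.0/100)
= 41.31 MPa

41.31


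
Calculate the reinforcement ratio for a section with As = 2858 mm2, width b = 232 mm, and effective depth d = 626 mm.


rho = As / (b * d)
= 2858 / (232 * 626)
= 0.0197

0.0197


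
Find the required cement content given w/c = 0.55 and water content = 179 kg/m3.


Cement = water / (w/c)
= 179 / 0.55
= 325.5 kg/m3

325.5


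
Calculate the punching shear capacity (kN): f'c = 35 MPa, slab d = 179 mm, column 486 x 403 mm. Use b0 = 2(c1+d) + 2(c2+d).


b0 = 2*(486 + 179) + 2*(403 + 179) = 2494 mm
Vc = 0.33 * sqrt(35) * 2494 * 179 / 1000
= 871.56 kN

871.56


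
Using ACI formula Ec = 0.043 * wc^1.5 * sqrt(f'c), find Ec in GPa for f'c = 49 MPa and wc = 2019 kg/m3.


Ec = 0.043 * 2019^1.5 * sqrt(49) / 1000
= 27.31 GPa

27.31


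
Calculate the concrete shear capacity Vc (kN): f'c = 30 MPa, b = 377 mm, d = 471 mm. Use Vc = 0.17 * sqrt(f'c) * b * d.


Vc = 0.17 * sqrt(30) * 377 * 471 / 1000
= 165.34 kN

165.34


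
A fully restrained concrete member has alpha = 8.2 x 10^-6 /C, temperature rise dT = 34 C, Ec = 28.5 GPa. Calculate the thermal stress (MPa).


sigma = alpha * dT * Ec
= 8.2e-6 * 34 * 28.5 * 1000
= 7.946 MPa

7.946


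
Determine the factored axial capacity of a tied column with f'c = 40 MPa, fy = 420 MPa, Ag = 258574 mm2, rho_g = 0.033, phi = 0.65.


Ast = rho * Ag = 0.033 * 258574 = 8532.942 mm2
phi*Pn = 0.65 * 0.80 * (0.85 * 40 * (258574 - 8532.942) + 420 * 8532.942) / 1000
= 6284.32 kN

6284.32


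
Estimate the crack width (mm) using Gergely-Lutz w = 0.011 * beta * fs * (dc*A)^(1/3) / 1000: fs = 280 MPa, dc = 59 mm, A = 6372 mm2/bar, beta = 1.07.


w = 0.011 * beta * fs * (dc * A)^(1/3) / 1000
= 0.011 * 1.07 * 280 * (59 * 6372)^(1/3) / 1000
= 0.238 mm

0.238


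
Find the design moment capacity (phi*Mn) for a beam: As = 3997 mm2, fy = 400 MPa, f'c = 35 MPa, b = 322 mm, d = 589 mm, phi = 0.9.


a = As * fy / (0.85 * f'c * b)
= 3997 * 400 / (0.85 * 35 * 322)
= 166.8981 mm
Mn = As * fy * (d - a/2) / 10^6
= 808.2749 kN-m
phi*Mn = 0.9 * 808.2749 = 727.45 kN-m

727.45


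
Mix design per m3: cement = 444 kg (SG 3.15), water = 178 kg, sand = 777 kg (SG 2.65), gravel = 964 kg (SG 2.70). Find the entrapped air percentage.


Vol cement = 444 / (3.15 * 1000) = 0.140952 m3
Vol water = 178 / 1000 = 0.178 m3
Vol sand = 777 / (2.65 * 1000) = 0.293208 m3
Vol gravel = 964 / (2.70 * 1000) = 0.357037 m3
Total solid + water volume = 0.969197 m3
Air = (1 - 0.969197) * 100 = 3.08%

3.08


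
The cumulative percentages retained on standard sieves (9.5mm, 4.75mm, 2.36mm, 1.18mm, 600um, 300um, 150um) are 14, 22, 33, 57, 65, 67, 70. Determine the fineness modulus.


FM = sum(cumulative % retained) / 100
= 328 / 100
= 3.28

3.28


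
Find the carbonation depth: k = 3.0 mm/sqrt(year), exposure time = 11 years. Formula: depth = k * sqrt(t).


depth = k * sqrt(t)
= 3.0 * sqrt(11)
= 9.95 mm

9.95


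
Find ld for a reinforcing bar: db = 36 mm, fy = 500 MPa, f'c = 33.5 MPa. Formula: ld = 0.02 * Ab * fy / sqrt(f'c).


Ab = pi * 36^2 / 4 = 1017.876 mm2
ld = 0.02 * 1017.876 * 500 / sqrt(33.5)
= 1758.6 mm

1758.6


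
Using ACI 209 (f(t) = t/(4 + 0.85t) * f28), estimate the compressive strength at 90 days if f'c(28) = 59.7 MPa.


f(90) = 90 / (4 + 0.85 * 90) * 59.7
= 90 / 80.5 * 59.7
= 66.75 MPa

66.75


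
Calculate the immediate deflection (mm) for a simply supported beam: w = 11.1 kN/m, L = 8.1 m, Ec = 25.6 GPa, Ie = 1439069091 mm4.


Convert: L = 8.1 m = 8100 mm, Ec = 25.6 GPa = 25600 MPa
delta = 5 * 11.1 * 8100^4 / (384 * 25600 * 1439069091)
= 16.89 mm

16.89


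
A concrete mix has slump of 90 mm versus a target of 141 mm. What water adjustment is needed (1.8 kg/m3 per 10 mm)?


Difference = 141 - 90 = 51 mm
Water adjustment = 51 * 1.8 / 10 = 9.2 kg/m3

9.2


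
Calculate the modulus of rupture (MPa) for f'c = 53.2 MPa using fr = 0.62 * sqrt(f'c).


fr = 0.62 * sqrt(53.2)
= 4.522 MPa

4.522


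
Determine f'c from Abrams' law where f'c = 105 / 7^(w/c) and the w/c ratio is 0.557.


f'c = 105 / 7^0.557
= 105 / 2.956
= 35.52 MPa

35.52


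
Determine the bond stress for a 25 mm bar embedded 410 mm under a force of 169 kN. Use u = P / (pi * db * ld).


u = P / (pi * db * ld)
= 169 * 1000 / (pi * 25 * 410)
= 5.248 MPa

5.248


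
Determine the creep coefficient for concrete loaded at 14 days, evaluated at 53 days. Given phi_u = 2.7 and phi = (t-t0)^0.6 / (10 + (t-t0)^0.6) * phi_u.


dt = 53 - 14 = 39
phi = 39^0.6 / (10 + 39^0.6) * 2.7
= 1.28

1.28


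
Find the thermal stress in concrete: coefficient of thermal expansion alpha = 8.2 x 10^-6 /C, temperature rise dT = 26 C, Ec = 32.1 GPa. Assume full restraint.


sigma = alpha * dT * Ec
= 8.2e-6 * 26 * 32.1 * 1000
= 6.844 MPa

6.844


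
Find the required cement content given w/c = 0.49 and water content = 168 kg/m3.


Cement = water / (w/c)
= 168 / 0.49
= 342.9 kg/m3

342.9


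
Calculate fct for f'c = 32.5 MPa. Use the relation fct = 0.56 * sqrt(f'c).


fct = 0.56 * sqrt(32.5)
= 0.56 * 5.701
= 3.192 MPa

3.192


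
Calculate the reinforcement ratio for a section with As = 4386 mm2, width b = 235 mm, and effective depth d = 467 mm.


rho = As / (b * d)
= 4386 / (235 * 467)
= 0.04

0.04


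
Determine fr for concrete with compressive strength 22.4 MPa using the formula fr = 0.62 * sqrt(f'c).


fr = 0.62 * sqrt(22.4)
= 2.934 MPa

2.934


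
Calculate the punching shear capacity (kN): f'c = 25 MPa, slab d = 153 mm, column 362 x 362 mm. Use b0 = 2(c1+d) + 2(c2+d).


b0 = 2*(362 + 153) + 2*(362 + 153) = 2060 mm
Vc = 0.33 * sqrt(25) * 2060 * 153 / 1000
= 520.05 kN

520.05


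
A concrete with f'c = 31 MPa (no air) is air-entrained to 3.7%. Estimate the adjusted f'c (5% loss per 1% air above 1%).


Strength loss = (3.7 - 1) * 5 = 13.5%
f'c = 31 * (1 - 13.5/100)
= 26.82 MPa

26.82


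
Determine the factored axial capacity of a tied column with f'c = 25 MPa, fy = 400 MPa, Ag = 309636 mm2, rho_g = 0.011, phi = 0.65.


Ast = rho * Ag = 0.011 * 309636 = 3405.996 mm2
phi*Pn = 0.65 * 0.80 * (0.85 * 25 * (309636 - 3405.996) + 400 * 3405.996) / 1000
= 4092.29 kN

4092.29


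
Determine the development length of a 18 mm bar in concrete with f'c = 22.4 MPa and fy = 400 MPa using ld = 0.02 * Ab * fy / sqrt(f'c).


Ab = pi * 18^2 / 4 = 254.469 mm2
ld = 0.02 * 254.469 * 400 / sqrt(22.4)
= 430.1 mm

430.1


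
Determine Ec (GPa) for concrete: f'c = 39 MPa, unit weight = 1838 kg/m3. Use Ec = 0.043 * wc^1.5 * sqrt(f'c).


Ec = 0.043 * 1838^1.5 * sqrt(39) / 1000
= 21.16 GPa

21.16


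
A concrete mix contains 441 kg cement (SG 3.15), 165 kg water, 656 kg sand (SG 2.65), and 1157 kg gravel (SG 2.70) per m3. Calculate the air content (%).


Vol cement = 441 / (3.15 * 1000) = 0.14 m3
Vol water = 165 / 1000 = 0.165 m3
Vol sand = 656 / (2.65 * 1000) = 0.247547 m3
Vol gravel = 1157 / (2.70 * 1000) = 0.428519 m3
Total solid + water volume = 0.981066 m3
Air = (1 - 0.981066) * 100 = 1.89%

1.89


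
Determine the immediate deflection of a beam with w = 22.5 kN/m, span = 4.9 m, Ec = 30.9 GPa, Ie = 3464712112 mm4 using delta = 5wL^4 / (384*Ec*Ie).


Convert: L = 4.9 m = 4900 mm, Ec = 30.9 GPa = 30900 MPa
delta = 5 * 22.5 * 4900^4 / (384 * 30900 * 3464712112)
= 1.58 mm

1.58


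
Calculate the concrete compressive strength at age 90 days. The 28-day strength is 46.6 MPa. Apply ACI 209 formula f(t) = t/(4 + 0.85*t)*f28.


f(90) = 90 / (4 + 0.85 * 90) * 46.6
= 90 / 80.5 * 46.6
= 52.1 MPa

52.1


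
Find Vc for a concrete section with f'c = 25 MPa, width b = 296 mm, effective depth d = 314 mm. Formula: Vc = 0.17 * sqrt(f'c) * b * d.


Vc = 0.17 * sqrt(25) * 296 * 314 / 1000
= 79.0 kN

79.0


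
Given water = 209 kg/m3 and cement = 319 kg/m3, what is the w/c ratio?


w/c = water / cement
w/c = 209 / 319 = 0.655

0.655


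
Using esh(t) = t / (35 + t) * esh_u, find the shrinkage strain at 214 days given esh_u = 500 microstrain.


esh(214) = 214 / (35 + 214) * 500
= 214 / 249 * 500
= 429.7 microstrain

429.7


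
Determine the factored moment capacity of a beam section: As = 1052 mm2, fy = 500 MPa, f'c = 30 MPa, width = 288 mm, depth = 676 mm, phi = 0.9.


a = As * fy / (0.85 * f'c * b)
= 1052 * 500 / (0.85 * 30 * 288)
= 71.6231 mm
Mn = As * fy * (d - a/2) / 10^6
= 336.7391 kN-m
phi*Mn = 0.9 * 336.7391 = 303.07 kN-m

303.07


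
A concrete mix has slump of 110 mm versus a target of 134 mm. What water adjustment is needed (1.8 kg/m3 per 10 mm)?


Difference = 134 - 110 = 24 mm
Water adjustment = 24 * 1.8 / 10 = 4.3 kg/m3

4.3


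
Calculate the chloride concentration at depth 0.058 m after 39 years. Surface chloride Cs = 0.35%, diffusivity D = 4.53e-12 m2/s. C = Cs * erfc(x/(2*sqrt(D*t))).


t_seconds = 39 * 365.25 * 24 * 3600 = 1230746400.0 s
arg = 0.058 / (2 * sqrt(4.53e-12 * 1230746400.0))
= 0.3884
erfc(0.3884) = 0.5828
C = 0.35 * 0.5828 = 0.204%

0.204


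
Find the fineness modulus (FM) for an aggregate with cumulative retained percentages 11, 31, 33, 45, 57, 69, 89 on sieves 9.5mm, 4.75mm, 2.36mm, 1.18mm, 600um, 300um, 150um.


FM = sum(cumulative % retained) / 100
= 335 / 100
= 3.35

3.35


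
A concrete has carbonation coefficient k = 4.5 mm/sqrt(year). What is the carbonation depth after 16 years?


depth = k * sqrt(t)
= 4.5 * sqrt(16)
= 18.0 mm

18.0


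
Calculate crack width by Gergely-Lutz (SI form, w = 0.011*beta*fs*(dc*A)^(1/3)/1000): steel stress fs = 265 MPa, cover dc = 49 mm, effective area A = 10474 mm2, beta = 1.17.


w = 0.011 * beta * fs * (dc * A)^(1/3) / 1000
= 0.011 * 1.17 * 265 * (49 * 10474)^(1/3) / 1000
= 0.273 mm

0.273


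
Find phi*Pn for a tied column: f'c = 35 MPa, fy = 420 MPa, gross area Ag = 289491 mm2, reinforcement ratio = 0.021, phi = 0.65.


Ast = rho * Ag = 0.021 * 289491 = 6079.311 mm2
phi*Pn = 0.65 * 0.80 * (0.85 * 35 * (289491 - 6079.311) + 420 * 6079.311) / 1000
= 5712.1 kN

5712.1


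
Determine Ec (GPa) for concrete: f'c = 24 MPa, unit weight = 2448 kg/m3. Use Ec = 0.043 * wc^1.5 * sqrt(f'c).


Ec = 0.043 * 2448^1.5 * sqrt(24) / 1000
= 25.51 GPa

25.51


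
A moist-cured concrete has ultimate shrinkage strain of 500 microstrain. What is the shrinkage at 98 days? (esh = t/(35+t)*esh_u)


esh(98) = 98 / (35 + 98) * 500
= 98 / 133 * 500
= 368.4 microstrain

368.4


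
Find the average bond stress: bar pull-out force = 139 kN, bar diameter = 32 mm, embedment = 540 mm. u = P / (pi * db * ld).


u = P / (pi * db * ld)
= 139 * 1000 / (pi * 32 * 540)
= 2.56 MPa

2.56


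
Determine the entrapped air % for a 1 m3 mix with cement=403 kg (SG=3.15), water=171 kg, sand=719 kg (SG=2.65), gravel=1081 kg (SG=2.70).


Vol cement = 403 / (3.15 * 1000) = 0.127937 m3
Vol water = 171 / 1000 = 0.171 m3
Vol sand = 719 / (2.65 * 1000) = 0.271321 m3
Vol gravel = 1081 / (2.70 * 1000) = 0.40037 m3
Total solid + water volume = 0.970628 m3
Air = (1 - 0.970628) * 100 = 2.94%

2.94


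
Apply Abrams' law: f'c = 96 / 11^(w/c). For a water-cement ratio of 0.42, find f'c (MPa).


f'c = 96 / 11^0.42
= 96 / 2.738
= 35.07 MPa

35.07


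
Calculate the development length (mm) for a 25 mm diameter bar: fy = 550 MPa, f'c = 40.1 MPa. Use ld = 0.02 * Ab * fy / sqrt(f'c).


Ab = pi * 25^2 / 4 = 490.874 mm2
ld = 0.02 * 490.874 * 550 / sqrt(40.1)
= 852.7 mm

852.7


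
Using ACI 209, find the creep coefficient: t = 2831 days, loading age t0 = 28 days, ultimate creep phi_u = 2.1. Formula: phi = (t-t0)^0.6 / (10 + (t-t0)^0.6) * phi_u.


dt = 2831 - 28 = 2803
phi = 2803^0.6 / (10 + 2803^0.6) * 2.1
= 1.935

1.935


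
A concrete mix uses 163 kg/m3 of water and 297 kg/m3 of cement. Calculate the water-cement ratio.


w/c = water / cement
w/c = 163 / 297 = 0.549

0.549


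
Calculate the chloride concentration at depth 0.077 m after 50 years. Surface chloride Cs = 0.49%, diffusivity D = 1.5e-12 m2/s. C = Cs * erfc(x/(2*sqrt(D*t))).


t_seconds = 50 * 365.25 * 24 * 3600 = 1577880000.0 s
arg = 0.077 / (2 * sqrt(1.5e-12 * 1577880000.0))
= 0.7914
erfc(0.7914) = 0.2631
C = 0.49 * 0.2631 = 0.1289%

0.1289


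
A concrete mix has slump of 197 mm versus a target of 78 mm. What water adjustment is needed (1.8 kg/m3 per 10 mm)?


Difference = 78 - 197 = -119 mm
Water adjustment = -119 * 1.8 / 10 = -21.4 kg/m3

-21.4


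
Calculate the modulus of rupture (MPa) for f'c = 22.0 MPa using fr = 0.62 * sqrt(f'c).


fr = 0.62 * sqrt(22.0)
= 2.908 MPa

2.908


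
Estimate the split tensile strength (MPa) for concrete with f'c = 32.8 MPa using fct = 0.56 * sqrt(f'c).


fct = 0.56 * sqrt(32.8)
= 0.56 * 5.727
= 3.207 MPa

3.207


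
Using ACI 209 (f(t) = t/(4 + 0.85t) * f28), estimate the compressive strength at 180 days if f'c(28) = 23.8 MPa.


f(180) = 180 / (4 + 0.85 * 180) * 23.8
= 180 / 157.0 * 23.8
= 27.29 MPa

27.29


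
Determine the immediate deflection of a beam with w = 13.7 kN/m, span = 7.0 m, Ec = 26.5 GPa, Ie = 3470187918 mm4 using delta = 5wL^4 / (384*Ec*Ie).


Convert: L = 7.0 m = 7000 mm, Ec = 26.5 GPa = 26500 MPa
delta = 5 * 13.7 * 7000^4 / (384 * 26500 * 3470187918)
= 4.66 mm

4.66


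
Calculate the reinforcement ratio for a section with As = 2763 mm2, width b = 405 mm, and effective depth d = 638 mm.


rho = As / (b * d)
= 2763 / (405 * 638)
= 0.0107

0.0107


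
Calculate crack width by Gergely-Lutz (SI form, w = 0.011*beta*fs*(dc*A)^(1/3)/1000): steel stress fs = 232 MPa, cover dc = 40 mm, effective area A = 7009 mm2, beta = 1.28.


w = 0.011 * beta * fs * (dc * A)^(1/3) / 1000
= 0.011 * 1.28 * 232 * (40 * 7009)^(1/3) / 1000
= 0.214 mm

0.214


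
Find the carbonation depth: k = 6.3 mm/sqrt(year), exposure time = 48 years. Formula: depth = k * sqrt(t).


depth = k * sqrt(t)
= 6.3 * sqrt(48)
= 43.65 mm

43.65


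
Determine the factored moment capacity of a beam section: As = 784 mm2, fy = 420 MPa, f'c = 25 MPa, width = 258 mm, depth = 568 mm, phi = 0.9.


a = As * fy / (0.85 * f'c * b)
= 784 * 420 / (0.85 * 25 * 258)
= 60.0602 mm
Mn = As * fy * (d - a/2) / 10^6
= 177.1427 kN-m
phi*Mn = 0.9 * 177.1427 = 159.43 kN-m

159.43


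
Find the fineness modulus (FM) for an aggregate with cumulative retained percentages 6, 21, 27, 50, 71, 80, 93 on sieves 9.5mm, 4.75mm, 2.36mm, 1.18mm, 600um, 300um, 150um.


FM = sum(cumulative % retained) / 100
= 348 / 100
= 3.48

3.48


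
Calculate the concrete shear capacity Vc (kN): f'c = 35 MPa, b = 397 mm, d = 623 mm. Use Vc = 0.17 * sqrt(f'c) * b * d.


Vc = 0.17 * sqrt(35) * 397 * 623 / 1000
= 248.75 kN

248.75


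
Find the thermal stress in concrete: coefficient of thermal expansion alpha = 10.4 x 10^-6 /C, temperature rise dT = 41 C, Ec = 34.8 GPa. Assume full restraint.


sigma = alpha * dT * Ec
= 10.4e-6 * 41 * 34.8 * 1000
= 14.839 MPa

14.839


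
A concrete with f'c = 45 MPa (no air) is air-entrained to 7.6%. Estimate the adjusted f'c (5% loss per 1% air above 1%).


Strength loss = (7.6 - 1) * 5 = 33.0%
f'c = 45 * (1 - 33.0/100)
= 30.15 MPa

30.15


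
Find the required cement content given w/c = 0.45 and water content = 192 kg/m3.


Cement = water / (w/c)
= 192 / 0.45
= 426.7 kg/m3

426.7


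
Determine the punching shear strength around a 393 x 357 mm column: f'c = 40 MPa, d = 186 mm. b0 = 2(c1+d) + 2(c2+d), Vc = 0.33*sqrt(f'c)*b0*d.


b0 = 2*(393 + 186) + 2*(357 + 186) = 2244 mm
Vc = 0.33 * sqrt(40) * 2244 * 186 / 1000
= 871.12 kN

871.12


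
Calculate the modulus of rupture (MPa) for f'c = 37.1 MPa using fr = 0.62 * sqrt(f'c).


fr = 0.62 * sqrt(37.1)
= 3.776 MPa

3.776


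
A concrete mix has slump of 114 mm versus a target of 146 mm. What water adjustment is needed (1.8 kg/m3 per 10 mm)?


Difference = 146 - 114 = 32 mm
Water adjustment = 32 * 1.8 / 10 = 5.8 kg/m3

5.8


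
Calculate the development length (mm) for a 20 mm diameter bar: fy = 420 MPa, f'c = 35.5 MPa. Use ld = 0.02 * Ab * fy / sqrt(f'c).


Ab = pi * 20^2 / 4 = 314.159 mm2
ld = 0.02 * 314.159 * 420 / sqrt(35.5)
= 442.9 mm

442.9


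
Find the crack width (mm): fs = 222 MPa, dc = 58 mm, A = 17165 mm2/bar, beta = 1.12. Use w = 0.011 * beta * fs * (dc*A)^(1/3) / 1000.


w = 0.011 * beta * fs * (dc * A)^(1/3) / 1000
= 0.011 * 1.12 * 222 * (58 * 17165)^(1/3) / 1000
= 0.273 mm

0.273


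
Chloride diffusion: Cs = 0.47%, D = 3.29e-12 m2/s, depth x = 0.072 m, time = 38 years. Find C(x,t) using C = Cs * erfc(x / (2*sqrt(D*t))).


t_seconds = 38 * 365.25 * 24 * 3600 = 1199188800.0 s
arg = 0.072 / (2 * sqrt(3.29e-12 * 1199188800.0))
= 0.5731
erfc(0.5731) = 0.4176
C = 0.47 * 0.4176 = 0.1963%

0.1963


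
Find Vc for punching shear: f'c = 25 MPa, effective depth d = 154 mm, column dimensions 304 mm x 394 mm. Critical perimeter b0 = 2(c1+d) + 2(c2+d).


b0 = 2*(304 + 154) + 2*(394 + 154) = 2012 mm
Vc = 0.33 * sqrt(25) * 2012 * 154 / 1000
= 511.25 kN

511.25


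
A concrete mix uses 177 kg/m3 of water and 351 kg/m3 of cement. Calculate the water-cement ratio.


w/c = water / cement
w/c = 177 / 351 = 0.504

0.504


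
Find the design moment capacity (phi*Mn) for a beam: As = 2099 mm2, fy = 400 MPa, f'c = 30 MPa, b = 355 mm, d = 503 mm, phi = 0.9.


a = As * fy / (0.85 * f'c * b)
= 2099 * 400 / (0.85 * 30 * 355)
= 92.7479 mm
Mn = As * fy * (d - a/2) / 10^6
= 383.3832 kN-m
phi*Mn = 0.9 * 383.3832 = 345.04 kN-m

345.04


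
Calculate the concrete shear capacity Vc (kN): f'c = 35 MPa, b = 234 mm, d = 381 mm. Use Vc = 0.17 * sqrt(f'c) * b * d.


Vc = 0.17 * sqrt(35) * 234 * 381 / 1000
= 89.67 kN

89.67


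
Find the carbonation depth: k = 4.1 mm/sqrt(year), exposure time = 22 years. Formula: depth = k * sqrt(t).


depth = k * sqrt(t)
= 4.1 * sqrt(22)
= 19.23 mm

19.23


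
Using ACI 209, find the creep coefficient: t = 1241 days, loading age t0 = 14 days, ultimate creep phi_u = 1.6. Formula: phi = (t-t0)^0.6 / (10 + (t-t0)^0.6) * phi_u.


dt = 1241 - 14 = 1227
phi = 1227^0.6 / (10 + 1227^0.6) * 1.6
= 1.403

1.403


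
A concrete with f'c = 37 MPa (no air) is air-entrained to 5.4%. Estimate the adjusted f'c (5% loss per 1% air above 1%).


Strength loss = (5.4 - 1) * 5 = 22.0%
f'c = 37 * (1 - 22.0/100)
= 28.86 MPa

28.86


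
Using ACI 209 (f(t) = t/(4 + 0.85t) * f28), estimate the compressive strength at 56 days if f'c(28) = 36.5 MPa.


f(56) = 56 / (4 + 0.85 * 56) * 36.5
= 56 / 51.6 * 36.5
= 39.61 MPa

39.61


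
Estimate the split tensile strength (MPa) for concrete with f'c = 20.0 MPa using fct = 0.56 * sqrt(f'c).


fct = 0.56 * sqrt(20.0)
= 0.56 * 4.472
= 2.504 MPa

2.504


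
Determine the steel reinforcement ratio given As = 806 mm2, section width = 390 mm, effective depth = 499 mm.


rho = As / (b * d)
= 806 / (390 * 499)
= 0.0041

0.0041


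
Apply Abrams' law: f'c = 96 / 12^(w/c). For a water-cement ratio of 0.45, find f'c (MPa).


f'c = 96 / 12^0.45
= 96 / 3.059
= 31.38 MPa

31.38


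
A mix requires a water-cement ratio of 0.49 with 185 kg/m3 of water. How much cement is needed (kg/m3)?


Cement = water / (w/c)
= 185 / 0.49
= 377.6 kg/m3

377.6


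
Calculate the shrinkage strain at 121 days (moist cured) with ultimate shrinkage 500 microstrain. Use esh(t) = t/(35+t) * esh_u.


esh(121) = 121 / (35 + 121) * 500
= 121 / 156 * 500
= 387.8 microstrain

387.8


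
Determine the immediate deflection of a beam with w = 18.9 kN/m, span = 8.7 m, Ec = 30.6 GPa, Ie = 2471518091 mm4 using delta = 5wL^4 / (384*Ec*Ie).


Convert: L = 8.7 m = 8700 mm, Ec = 30.6 GPa = 30600 MPa
delta = 5 * 18.9 * 8700^4 / (384 * 30600 * 2471518091)
= 18.64 mm

18.64


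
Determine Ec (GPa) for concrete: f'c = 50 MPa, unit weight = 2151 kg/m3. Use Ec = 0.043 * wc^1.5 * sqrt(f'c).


Ec = 0.043 * 2151^1.5 * sqrt(50) / 1000
= 30.33 GPa

30.33


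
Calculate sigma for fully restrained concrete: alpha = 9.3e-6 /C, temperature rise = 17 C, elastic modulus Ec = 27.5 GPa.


sigma = alpha * dT * Ec
= 9.3e-6 * 17 * 27.5 * 1000
= 4.348 MPa

4.348


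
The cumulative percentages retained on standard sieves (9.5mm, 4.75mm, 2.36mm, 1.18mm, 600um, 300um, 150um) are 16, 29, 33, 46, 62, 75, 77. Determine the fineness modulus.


FM = sum(cumulative % retained) / 100
= 338 / 100
= 3.38

3.38


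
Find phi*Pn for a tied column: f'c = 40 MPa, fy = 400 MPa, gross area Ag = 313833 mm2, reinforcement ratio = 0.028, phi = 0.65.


Ast = rho * Ag = 0.028 * 313833 = 8787.324 mm2
phi*Pn = 0.65 * 0.80 * (0.85 * 40 * (313833 - 8787.324) + 400 * 8787.324) / 1000
= 7220.97 kN

7220.97


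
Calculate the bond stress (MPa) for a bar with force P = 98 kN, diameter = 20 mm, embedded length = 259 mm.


u = P / (pi * db * ld)
= 98 * 1000 / (pi * 20 * 259)
= 6.022 MPa

6.022


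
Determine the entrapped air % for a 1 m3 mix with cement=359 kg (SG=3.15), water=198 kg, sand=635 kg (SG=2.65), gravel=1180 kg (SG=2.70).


Vol cement = 359 / (3.15 * 1000) = 0.113968 m3
Vol water = 198 / 1000 = 0.198 m3
Vol sand = 635 / (2.65 * 1000) = 0.239623 m3
Vol gravel = 1180 / (2.70 * 1000) = 0.437037 m3
Total solid + water volume = 0.988628 m3
Air = (1 - 0.988628) * 100 = 1.14%

1.14


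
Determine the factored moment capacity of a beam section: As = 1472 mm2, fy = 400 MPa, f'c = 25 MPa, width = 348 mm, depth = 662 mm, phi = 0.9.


a = As * fy / (0.85 * f'c * b)
= 1472 * 400 / (0.85 * 25 * 348)
= 79.6214 mm
Mn = As * fy * (d - a/2) / 10^6
= 366.3451 kN-m
phi*Mn = 0.9 * 366.3451 = 329.71 kN-m

329.71


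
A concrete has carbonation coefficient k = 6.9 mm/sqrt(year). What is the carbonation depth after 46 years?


depth = k * sqrt(t)
= 6.9 * sqrt(46)
= 46.8 mm

46.8


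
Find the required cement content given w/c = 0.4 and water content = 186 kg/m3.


Cement = water / (w/c)
= 186 / 0.4
= 465.0 kg/m3

465.0


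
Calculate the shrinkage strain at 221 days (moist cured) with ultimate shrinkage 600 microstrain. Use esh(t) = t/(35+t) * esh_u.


esh(221) = 221 / (35 + 221) * 600
= 221 / 256 * 600
= 518.0 microstrain

518.0


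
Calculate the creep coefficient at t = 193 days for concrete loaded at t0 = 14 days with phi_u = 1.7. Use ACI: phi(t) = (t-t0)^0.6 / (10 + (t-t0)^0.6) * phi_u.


dt = 193 - 14 = 179
phi = 179^0.6 / (10 + 179^0.6) * 1.7
= 1.177

1.177


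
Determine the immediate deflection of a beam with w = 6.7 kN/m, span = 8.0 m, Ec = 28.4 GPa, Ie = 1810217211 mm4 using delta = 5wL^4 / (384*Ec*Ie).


Convert: L = 8.0 m = 8000 mm, Ec = 28.4 GPa = 28400 MPa
delta = 5 * 6.7 * 8000^4 / (384 * 28400 * 1810217211)
= 6.95 mm

6.95


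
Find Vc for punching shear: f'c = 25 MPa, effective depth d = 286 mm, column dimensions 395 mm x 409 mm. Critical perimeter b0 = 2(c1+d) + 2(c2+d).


b0 = 2*(395 + 286) + 2*(409 + 286) = 2752 mm
Vc = 0.33 * sqrt(25) * 2752 * 286 / 1000
= 1298.67 kN

1298.67


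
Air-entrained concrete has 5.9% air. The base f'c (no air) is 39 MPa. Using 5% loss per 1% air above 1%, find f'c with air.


Strength loss = (5.9 - 1) * 5 = 24.5%
f'c = 39 * (1 - 24.5/100)
= 29.45 MPa

29.45


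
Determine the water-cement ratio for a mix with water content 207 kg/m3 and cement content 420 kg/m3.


w/c = water / cement
w/c = 207 / 420 = 0.493

0.493


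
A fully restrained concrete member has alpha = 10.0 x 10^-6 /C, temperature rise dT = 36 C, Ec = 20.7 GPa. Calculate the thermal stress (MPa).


sigma = alpha * dT * Ec
= 10.0e-6 * 36 * 20.7 * 1000
= 7.452 MPa

7.452


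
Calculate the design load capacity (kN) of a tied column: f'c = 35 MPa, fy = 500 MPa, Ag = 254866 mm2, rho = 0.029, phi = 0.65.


Ast = rho * Ag = 0.029 * 254866 = 7391.114 mm2
phi*Pn = 0.65 * 0.80 * (0.85 * 35 * (254866 - 7391.114) + 500 * 7391.114) / 1000
= 5750.13 kN

5750.13


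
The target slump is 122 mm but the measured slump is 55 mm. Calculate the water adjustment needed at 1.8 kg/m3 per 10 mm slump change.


Difference = 122 - 55 = 67 mm
Water adjustment = 67 * 1.8 / 10 = 12.1 kg/m3

12.1


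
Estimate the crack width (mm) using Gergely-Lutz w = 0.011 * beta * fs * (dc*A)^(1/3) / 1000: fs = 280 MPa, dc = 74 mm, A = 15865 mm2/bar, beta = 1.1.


w = 0.011 * beta * fs * (dc * A)^(1/3) / 1000
= 0.011 * 1.1 * 280 * (74 * 15865)^(1/3) / 1000
= 0.357 mm

0.357


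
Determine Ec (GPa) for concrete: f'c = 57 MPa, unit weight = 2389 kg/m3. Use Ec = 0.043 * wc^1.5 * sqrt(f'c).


Ec = 0.043 * 2389^1.5 * sqrt(57) / 1000
= 37.91 GPa

37.91


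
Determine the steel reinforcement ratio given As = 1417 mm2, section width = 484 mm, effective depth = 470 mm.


rho = As / (b * d)
= 1417 / (484 * 470)
= 0.0062

0.0062


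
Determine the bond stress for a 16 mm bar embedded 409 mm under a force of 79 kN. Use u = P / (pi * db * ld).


u = P / (pi * db * ld)
= 79 * 1000 / (pi * 16 * 409)
= 3.843 MPa

3.843


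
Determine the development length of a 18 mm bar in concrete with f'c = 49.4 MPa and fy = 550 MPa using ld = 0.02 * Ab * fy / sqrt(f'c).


Ab = pi * 18^2 / 4 = 254.469 mm2
ld = 0.02 * 254.469 * 550 / sqrt(49.4)
= 398.3 mm

398.3


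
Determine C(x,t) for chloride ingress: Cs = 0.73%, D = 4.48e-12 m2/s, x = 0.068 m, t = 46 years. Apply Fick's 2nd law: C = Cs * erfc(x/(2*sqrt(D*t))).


t_seconds = 46 * 365.25 * 24 * 3600 = 1451649600.0 s
arg = 0.068 / (2 * sqrt(4.48e-12 * 1451649600.0))
= 0.4216
erfc(0.4216) = 0.551
C = 0.73 * 0.551 = 0.4022%

0.4022


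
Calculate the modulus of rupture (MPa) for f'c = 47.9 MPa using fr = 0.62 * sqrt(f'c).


fr = 0.62 * sqrt(47.9)
= 4.291 MPa

4.291


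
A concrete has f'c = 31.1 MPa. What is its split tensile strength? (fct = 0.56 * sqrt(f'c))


fct = 0.56 * sqrt(31.1)
= 0.56 * 5.577
= 3.123 MPa

3.123


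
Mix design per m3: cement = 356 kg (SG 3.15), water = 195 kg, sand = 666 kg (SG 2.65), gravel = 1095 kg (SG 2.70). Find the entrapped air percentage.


Vol cement = 356 / (3.15 * 1000) = 0.113016 m3
Vol water = 195 / 1000 = 0.195 m3
Vol sand = 666 / (2.65 * 1000) = 0.251321 m3
Vol gravel = 1095 / (2.70 * 1000) = 0.405556 m3
Total solid + water volume = 0.964892 m3
Air = (1 - 0.964892) * 100 = 3.51%

3.51


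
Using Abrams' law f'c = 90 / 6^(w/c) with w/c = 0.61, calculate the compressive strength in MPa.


f'c = 90 / 6^0.61
= 90 / 2.983
= 30.17 MPa

30.17


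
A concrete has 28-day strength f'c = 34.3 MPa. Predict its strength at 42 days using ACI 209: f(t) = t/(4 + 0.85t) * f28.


f(42) = 42 / (4 + 0.85 * 42) * 34.3
= 42 / 39.7 * 34.3
= 36.29 MPa

36.29


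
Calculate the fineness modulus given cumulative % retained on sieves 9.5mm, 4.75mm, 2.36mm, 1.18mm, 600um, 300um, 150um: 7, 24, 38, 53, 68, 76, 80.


FM = sum(cumulative % retained) / 100
= 346 / 100
= 3.46

3.46


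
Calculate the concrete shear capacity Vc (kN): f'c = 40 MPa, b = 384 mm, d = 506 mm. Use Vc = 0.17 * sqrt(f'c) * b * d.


Vc = 0.17 * sqrt(40) * 384 * 506 / 1000
= 208.91 kN

208.91


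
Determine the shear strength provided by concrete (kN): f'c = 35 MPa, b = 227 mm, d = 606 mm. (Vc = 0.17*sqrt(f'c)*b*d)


Vc = 0.17 * sqrt(35) * 227 * 606 / 1000
= 138.35 kN

138.35


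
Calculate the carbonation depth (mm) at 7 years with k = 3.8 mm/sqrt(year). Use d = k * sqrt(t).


depth = k * sqrt(t)
= 3.8 * sqrt(7)
= 10.05 mm

10.05


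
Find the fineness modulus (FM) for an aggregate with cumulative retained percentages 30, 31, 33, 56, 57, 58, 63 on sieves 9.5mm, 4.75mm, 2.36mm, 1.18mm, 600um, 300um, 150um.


FM = sum(cumulative % retained) / 100
= 328 / 100
= 3.28

3.28


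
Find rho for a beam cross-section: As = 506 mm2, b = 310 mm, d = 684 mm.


rho = As / (b * d)
= 506 / (310 * 684)
= 0.0024

0.0024


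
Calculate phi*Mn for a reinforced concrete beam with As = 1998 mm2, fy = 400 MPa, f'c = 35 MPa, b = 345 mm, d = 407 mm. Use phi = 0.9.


a = As * fy / (0.85 * f'c * b)
= 1998 * 400 / (0.85 * 35 * 345)
= 77.8663 mm
Mn = As * fy * (d - a/2) / 10^6
= 294.159 kN-m
phi*Mn = 0.9 * 294.159 = 264.74 kN-m

264.74


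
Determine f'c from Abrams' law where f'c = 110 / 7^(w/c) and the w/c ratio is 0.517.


f'c = 110 / 7^0.517
= 110 / 2.735
= 40.22 MPa

40.22


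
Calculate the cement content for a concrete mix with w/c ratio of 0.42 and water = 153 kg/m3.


Cement = water / (w/c)
= 153 / 0.42
= 364.3 kg/m3

364.3


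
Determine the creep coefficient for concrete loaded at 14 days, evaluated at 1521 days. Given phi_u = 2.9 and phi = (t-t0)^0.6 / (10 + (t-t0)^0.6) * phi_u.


dt = 1521 - 14 = 1507
phi = 1507^0.6 / (10 + 1507^0.6) * 2.9
= 2.58

2.58


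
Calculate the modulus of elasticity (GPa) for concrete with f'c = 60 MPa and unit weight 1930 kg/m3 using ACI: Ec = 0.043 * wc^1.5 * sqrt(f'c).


Ec = 0.043 * 1930^1.5 * sqrt(60) / 1000
= 28.24 GPa

28.24


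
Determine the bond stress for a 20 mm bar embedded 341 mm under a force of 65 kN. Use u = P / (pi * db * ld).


u = P / (pi * db * ld)
= 65 * 1000 / (pi * 20 * 341)
= 3.034 MPa

3.034


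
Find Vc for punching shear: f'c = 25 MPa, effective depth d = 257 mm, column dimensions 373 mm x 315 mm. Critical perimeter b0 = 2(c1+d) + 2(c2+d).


b0 = 2*(373 + 257) + 2*(315 + 257) = 2404 mm
Vc = 0.33 * sqrt(25) * 2404 * 257 / 1000
= 1019.42 kN

1019.42


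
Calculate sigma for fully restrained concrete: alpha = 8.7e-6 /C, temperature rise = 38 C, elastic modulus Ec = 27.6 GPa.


sigma = alpha * dT * Ec
= 8.7e-6 * 38 * 27.6 * 1000
= 9.125 MPa

9.125


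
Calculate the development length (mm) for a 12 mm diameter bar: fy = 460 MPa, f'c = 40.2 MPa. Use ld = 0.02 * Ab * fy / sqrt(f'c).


Ab = pi * 12^2 / 4 = 113.097 mm2
ld = 0.02 * 113.097 * 460 / sqrt(40.2)
= 164.1 mm

164.1


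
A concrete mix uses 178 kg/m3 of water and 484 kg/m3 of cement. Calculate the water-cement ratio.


w/c = water / cement
w/c = 178 / 484 = 0.368

0.368


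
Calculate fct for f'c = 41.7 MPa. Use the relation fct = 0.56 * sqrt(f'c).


fct = 0.56 * sqrt(41.7)
= 0.56 * 6.458
= 3.616 MPa

3.616


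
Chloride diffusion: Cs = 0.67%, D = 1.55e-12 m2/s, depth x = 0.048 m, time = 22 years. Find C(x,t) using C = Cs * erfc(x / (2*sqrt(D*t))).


t_seconds = 22 * 365.25 * 24 * 3600 = 694267200.0 s
arg = 0.048 / (2 * sqrt(1.55e-12 * 694267200.0))
= 0.7316
erfc(0.7316) = 0.3008
C = 0.67 * 0.3008 = 0.2016%

0.2016


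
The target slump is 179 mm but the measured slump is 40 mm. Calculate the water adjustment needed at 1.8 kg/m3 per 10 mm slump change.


Difference = 179 - 40 = 139 mm
Water adjustment = 139 * 1.8 / 10 = 25.0 kg/m3

25.0


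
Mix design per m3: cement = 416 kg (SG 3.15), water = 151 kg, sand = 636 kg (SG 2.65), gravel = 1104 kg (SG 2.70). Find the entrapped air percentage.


Vol cement = 416 / (3.15 * 1000) = 0.132063 m3
Vol water = 151 / 1000 = 0.151 m3
Vol sand = 636 / (2.65 * 1000) = 0.24 m3
Vol gravel = 1104 / (2.70 * 1000) = 0.408889 m3
Total solid + water volume = 0.931952 m3
Air = (1 - 0.931952) * 100 = 6.8%

6.8


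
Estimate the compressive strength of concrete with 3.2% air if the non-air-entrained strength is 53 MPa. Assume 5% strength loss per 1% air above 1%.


Strength loss = (3.2 - 1) * 5 = 11.0%
f'c = 53 * (1 - 11.0/100)
= 47.17 MPa

47.17


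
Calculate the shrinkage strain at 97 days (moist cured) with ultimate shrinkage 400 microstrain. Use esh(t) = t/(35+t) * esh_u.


esh(97) = 97 / (35 + 97) * 400
= 97 / 132 * 400
= 293.9 microstrain

293.9


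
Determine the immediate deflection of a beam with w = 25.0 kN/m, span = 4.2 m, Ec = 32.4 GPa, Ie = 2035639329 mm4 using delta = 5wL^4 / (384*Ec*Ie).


Convert: L = 4.2 m = 4200 mm, Ec = 32.4 GPa = 32400 MPa
delta = 5 * 25.0 * 4200^4 / (384 * 32400 * 2035639329)
= 1.54 mm

1.54


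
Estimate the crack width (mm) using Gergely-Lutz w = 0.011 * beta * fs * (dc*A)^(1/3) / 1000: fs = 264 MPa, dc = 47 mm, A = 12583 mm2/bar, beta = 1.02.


w = 0.011 * beta * fs * (dc * A)^(1/3) / 1000
= 0.011 * 1.02 * 264 * (47 * 12583)^(1/3) / 1000
= 0.249 mm

0.249
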